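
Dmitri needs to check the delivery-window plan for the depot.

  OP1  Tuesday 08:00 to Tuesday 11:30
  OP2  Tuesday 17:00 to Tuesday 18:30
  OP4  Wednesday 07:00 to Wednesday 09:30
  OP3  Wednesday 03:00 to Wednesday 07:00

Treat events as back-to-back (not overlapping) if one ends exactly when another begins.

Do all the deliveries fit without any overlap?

Sorted by start: OP1, OP2, OP3, OP4.
OP2 starts after OP1 ends, so nothing later overlaps OP1 either.
OP3 starts after OP2 ends, so nothing later overlaps OP2 either.
OP4 starts exactly when OP3 ends (back-to-back, no overlap).
Every pair is clear; the schedule has no overlaps.

Yes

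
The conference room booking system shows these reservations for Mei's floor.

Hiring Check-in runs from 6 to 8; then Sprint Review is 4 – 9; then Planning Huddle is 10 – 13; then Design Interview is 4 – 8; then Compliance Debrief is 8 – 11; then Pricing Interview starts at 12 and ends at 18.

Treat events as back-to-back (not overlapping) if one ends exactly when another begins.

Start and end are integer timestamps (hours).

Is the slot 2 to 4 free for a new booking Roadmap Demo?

Yes — the slot is free

Sprint Review: starts 4 at or after Roadmap Demo ends 4 → clear.
Design Interview: starts 4 at or after Roadmap Demo ends 4 → clear.
Hiring Check-in: starts 6 at or after Roadmap Demo ends 4 → clear.
Compliance Debrief: starts 8 at or after Roadmap Demo ends 4 → clear.
Planning Huddle: starts 10 at or after Roadmap Demo ends 4 → clear.
Pricing Interview: starts 12 at or after Roadmap Demo ends 4 → clear.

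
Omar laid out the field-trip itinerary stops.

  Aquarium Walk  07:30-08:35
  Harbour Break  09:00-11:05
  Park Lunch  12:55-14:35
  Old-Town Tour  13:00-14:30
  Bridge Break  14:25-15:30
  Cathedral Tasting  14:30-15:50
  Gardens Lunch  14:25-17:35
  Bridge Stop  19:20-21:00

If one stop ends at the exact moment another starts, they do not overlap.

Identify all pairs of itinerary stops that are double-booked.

Bridge Break & Cathedral Tasting, Bridge Break & Gardens Lunch, Bridge Break & Old-Town Tour, Bridge Break & Park Lunch, Cathedral Tasting & Gardens Lunch, Cathedral Tasting & Park Lunch, Gardens Lunch & Old-Town Tour, Gardens Lunch & Park Lunch, Old-Town Tour & Park Lunch

Sorted by start: Aquarium Walk, Harbour Break, Park Lunch, Old-Town Tour, Bridge Break, Gardens Lunch, Cathedral Tasting, Bridge Stop.
Harbour Break starts after Aquarium Walk ends — done with Aquarium Walk.
Park Lunch starts after Harbour Break ends — done with Harbour Break.
Old-Town Tour starts before Park Lunch ends → Park Lunch and Old-Town Tour overlap.
Bridge Break starts before Park Lunch ends → Park Lunch and Bridge Break overlap.
Gardens Lunch starts before Park Lunch ends → Park Lunch and Gardens Lunch overlap.
Cathedral Tasting starts before Park Lunch ends → Park Lunch and Cathedral Tasting overlap.
Bridge Stop starts after Park Lunch ends.
Bridge Break starts before Old-Town Tour ends → Old-Town Tour and Bridge Break overlap.
Gardens Lunch starts before Old-Town Tour ends → Old-Town Tour and Gardens Lunch overlap.
Cathedral Tasting starts exactly when Old-Town Tour ends (back-to-back, no overlap) — done with Old-Town Tour.
Gardens Lunch starts before Bridge Break ends → Bridge Break and Gardens Lunch overlap.
Cathedral Tasting starts before Bridge Break ends → Bridge Break and Cathedral Tasting overlap.
Bridge Stop starts after Bridge Break ends.
Cathedral Tasting starts before Gardens Lunch ends → Gardens Lunch and Cathedral Tasting overlap.
Bridge Stop starts after Gardens Lunch ends.
Bridge Stop starts after Cathedral Tasting ends.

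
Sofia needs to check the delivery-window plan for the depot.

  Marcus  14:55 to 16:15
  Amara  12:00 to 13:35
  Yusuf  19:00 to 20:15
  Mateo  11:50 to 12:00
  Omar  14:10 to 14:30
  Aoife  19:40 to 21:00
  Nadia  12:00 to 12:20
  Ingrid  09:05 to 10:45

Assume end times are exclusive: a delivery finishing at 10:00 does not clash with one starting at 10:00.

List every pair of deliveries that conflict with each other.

Sorted by start: Ingrid, Mateo, Amara, Nadia, Omar, Marcus, Yusuf, Aoife.
Mateo starts after Ingrid ends; Ingrid is clear from here.
Amara starts exactly when Mateo ends (back-to-back, no overlap); Mateo is clear from here.
Nadia starts before Amara ends → Amara and Nadia overlap.
Omar starts after Amara ends; Amara is clear from here.
Omar starts after Nadia ends; Nadia is clear from here.
Marcus starts after Omar ends; Omar is clear from here.
Yusuf starts after Marcus ends; Marcus is clear from here.
Aoife starts before Yusuf ends → Yusuf and Aoife overlap.

Amara & Nadia, Aoife & Yusuf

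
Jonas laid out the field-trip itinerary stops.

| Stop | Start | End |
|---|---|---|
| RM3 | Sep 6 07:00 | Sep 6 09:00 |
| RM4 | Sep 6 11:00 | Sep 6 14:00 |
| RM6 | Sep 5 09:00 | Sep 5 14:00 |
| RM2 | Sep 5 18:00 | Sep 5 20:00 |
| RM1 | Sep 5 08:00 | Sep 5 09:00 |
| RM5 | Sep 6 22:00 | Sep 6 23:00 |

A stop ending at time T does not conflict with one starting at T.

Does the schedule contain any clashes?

No

Two intervals overlap when each starts before the other ends.
Sorted by start: RM1, RM6, RM2, RM3, RM4, RM5.
RM6 starts exactly when RM1 ends (back-to-back, no overlap), so nothing later overlaps RM1 either.
RM2 starts after RM6 ends, so nothing later overlaps RM6 either.
RM3 starts after RM2 ends, so nothing later overlaps RM2 either.
RM4 starts after RM3 ends, so nothing later overlaps RM3 either.
RM5 starts after RM4 ends.
Every pair is clear; the schedule has no overlaps.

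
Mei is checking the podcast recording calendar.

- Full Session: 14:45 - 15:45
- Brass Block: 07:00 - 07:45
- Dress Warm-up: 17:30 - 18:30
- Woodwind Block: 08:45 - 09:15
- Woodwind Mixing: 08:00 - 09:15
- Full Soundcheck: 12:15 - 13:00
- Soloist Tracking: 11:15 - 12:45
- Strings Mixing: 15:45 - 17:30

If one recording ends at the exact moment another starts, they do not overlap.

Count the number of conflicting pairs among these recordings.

2

Check each pair: they overlap iff neither finishes before the other starts.
Sorted by start: Brass Block, Woodwind Mixing, Woodwind Block, Soloist Tracking, Full Soundcheck, Full Session, Strings Mixing, Dress Warm-up.
Woodwind Mixing starts after Brass Block ends — done with Brass Block.
Woodwind Block starts before Woodwind Mixing ends → Woodwind Mixing and Woodwind Block overlap.
Soloist Tracking starts after Woodwind Mixing ends — done with Woodwind Mixing.
Soloist Tracking starts after Woodwind Block ends — done with Woodwind Block.
Full Soundcheck starts before Soloist Tracking ends → Soloist Tracking and Full Soundcheck overlap.
Full Session starts after Soloist Tracking ends — done with Soloist Tracking.
Full Session starts after Full Soundcheck ends — done with Full Soundcheck.
Strings Mixing starts exactly when Full Session ends (back-to-back, no overlap) — done with Full Session.
Dress Warm-up starts exactly when Strings Mixing ends (back-to-back, no overlap).
Overlapping pairs: Full Soundcheck & Soloist Tracking, Woodwind Block & Woodwind Mixing — 2 in total.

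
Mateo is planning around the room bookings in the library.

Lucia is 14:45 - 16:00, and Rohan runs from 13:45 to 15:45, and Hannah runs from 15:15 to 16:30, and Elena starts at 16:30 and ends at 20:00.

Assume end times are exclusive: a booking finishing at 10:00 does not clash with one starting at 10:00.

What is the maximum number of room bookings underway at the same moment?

3

Sweep the timeline, counting +1 at each start and −1 at each end (ends before starts at a tie):
13:45 start Rohan → 1
14:45 start Lucia → 2
15:15 start Hannah → 3
15:45 end Rohan → 2
16:00 end Lucia → 1
16:30 end Hannah → 0
16:30 start Elena → 1
20:00 end Elena → 0
Peak is 3, at 15:15 (Hannah, Lucia, Rohan).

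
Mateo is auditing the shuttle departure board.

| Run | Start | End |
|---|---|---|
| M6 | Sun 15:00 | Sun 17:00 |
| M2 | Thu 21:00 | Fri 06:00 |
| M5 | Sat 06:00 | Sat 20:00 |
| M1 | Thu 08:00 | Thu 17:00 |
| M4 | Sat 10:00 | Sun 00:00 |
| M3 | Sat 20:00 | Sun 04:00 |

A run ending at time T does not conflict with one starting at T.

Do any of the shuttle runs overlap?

Yes

Two intervals overlap when each starts before the other ends.
Sorted by start: M1, M2, M5, M4, M3, M6.
M2 starts after M1 ends, so nothing later overlaps M1 either.
M5 starts after M2 ends, so nothing later overlaps M2 either.
M4 starts before M5 ends → M5 and M4 overlap.
That's a conflict, so the schedule is not conflict-free.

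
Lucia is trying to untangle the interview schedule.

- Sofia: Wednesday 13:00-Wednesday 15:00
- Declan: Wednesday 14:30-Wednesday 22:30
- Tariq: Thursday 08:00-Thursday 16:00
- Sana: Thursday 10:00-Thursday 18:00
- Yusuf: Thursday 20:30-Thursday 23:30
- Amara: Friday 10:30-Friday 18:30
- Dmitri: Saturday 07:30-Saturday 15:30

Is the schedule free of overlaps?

Sorted by start: Sofia, Declan, Tariq, Sana, Yusuf, Amara, Dmitri.
Declan starts before Sofia ends → Sofia and Declan overlap.
That's a conflict, so the schedule is not conflict-free.

No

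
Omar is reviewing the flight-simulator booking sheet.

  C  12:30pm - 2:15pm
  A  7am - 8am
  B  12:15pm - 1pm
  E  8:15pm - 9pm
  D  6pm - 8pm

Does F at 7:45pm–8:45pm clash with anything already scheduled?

Yes — it overlaps D, E

A: ends 8am at or before F starts 7:45pm → clear.
B: ends 1pm at or before F starts 7:45pm → clear.
C: ends 2:15pm at or before F starts 7:45pm → clear.
D: starts 6pm before F ends 8:45pm, and ends 8pm after F starts 7:45pm → overlap.
E: starts 8:15pm before F ends 8:45pm, and ends 9pm after F starts 7:45pm → overlap.
F overlaps D, E.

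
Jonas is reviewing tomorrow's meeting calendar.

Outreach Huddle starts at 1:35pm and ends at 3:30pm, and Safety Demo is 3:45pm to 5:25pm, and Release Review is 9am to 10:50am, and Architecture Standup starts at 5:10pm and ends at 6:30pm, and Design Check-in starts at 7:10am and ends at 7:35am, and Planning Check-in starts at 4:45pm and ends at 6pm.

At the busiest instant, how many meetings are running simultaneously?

3

Sort all start/end points and keep a running count:
7:10am start Design Check-in → 1
7:35am end Design Check-in → 0
9am start Release Review → 1
10:50am end Release Review → 0
1:35pm start Outreach Huddle → 1
3:30pm end Outreach Huddle → 0
3:45pm start Safety Demo → 1
4:45pm start Planning Check-in → 2
5:10pm start Architecture Standup → 3
5:25pm end Safety Demo → 2
6pm end Planning Check-in → 1
6:30pm end Architecture Standup → 0
Peak is 3, at 5:10pm (Architecture Standup, Planning Check-in, Safety Demo).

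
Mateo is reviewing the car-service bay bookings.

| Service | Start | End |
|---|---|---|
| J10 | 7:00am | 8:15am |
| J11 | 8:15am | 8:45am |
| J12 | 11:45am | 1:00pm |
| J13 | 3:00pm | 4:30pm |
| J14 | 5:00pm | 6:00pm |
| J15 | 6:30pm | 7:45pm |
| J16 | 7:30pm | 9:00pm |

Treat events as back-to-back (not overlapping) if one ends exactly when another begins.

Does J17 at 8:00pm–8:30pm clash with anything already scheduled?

J10: ends 8:15am at or before J17 starts 8:00pm → clear.
J11: ends 8:45am at or before J17 starts 8:00pm → clear.
J12: ends 1:00pm at or before J17 starts 8:00pm → clear.
J13: ends 4:30pm at or before J17 starts 8:00pm → clear.
J14: ends 6:00pm at or before J17 starts 8:00pm → clear.
J15: ends 7:45pm at or before J17 starts 8:00pm → clear.
J16: starts 7:30pm before J17 ends 8:30pm, and ends 9:00pm after J17 starts 8:00pm → overlap.
J17 overlaps J16.

Yes — it overlaps J16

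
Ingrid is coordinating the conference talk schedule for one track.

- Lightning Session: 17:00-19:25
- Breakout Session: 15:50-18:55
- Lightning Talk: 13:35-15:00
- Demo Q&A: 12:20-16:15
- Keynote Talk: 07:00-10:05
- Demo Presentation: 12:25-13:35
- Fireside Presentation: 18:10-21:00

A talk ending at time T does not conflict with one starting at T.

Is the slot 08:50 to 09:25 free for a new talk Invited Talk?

Keynote Talk: starts 07:00 before Invited Talk ends 09:25, and ends 10:05 after Invited Talk starts 08:50 → overlap.
Demo Q&A: starts 12:20 at or after Invited Talk ends 09:25 → clear.
Demo Presentation: starts 12:25 at or after Invited Talk ends 09:25 → clear.
Lightning Talk: starts 13:35 at or after Invited Talk ends 09:25 → clear.
Breakout Session: starts 15:50 at or after Invited Talk ends 09:25 → clear.
Lightning Session: starts 17:00 at or after Invited Talk ends 09:25 → clear.
Fireside Presentation: starts 18:10 at or after Invited Talk ends 09:25 → clear.
Invited Talk overlaps Keynote Talk.

No — it overlaps Keynote Talk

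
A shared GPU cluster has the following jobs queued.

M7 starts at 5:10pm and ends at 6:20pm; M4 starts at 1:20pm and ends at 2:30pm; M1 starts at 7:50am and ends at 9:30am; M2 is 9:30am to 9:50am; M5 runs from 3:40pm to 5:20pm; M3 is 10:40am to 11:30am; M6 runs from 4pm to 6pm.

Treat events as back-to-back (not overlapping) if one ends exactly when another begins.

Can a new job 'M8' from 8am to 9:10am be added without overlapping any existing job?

No — it overlaps M1

M1: starts 7:50am before M8 ends 9:10am, and ends 9:30am after M8 starts 8am → overlap.
M2: starts 9:30am at or after M8 ends 9:10am → clear.
M3: starts 10:40am at or after M8 ends 9:10am → clear.
M4: starts 1:20pm at or after M8 ends 9:10am → clear.
M5: starts 3:40pm at or after M8 ends 9:10am → clear.
M6: starts 4pm at or after M8 ends 9:10am → clear.
M7: starts 5:10pm at or after M8 ends 9:10am → clear.
M8 overlaps M1.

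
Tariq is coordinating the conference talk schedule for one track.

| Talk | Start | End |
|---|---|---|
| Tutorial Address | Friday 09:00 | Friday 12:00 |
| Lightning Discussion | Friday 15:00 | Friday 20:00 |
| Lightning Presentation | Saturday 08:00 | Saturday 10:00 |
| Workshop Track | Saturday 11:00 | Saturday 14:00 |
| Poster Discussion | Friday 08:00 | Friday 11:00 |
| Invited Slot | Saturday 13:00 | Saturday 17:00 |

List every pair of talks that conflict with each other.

Invited Slot & Workshop Track, Poster Discussion & Tutorial Address

Sorted by start: Poster Discussion, Tutorial Address, Lightning Discussion, Lightning Presentation, Workshop Track, Invited Slot.
Tutorial Address starts before Poster Discussion ends → Poster Discussion and Tutorial Address overlap.
Lightning Discussion starts after Poster Discussion ends, so Poster Discussion has no further overlaps.
Lightning Discussion starts after Tutorial Address ends, so Tutorial Address has no further overlaps.
Lightning Presentation starts after Lightning Discussion ends, so Lightning Discussion has no further overlaps.
Workshop Track starts after Lightning Presentation ends, so Lightning Presentation has no further overlaps.
Invited Slot starts before Workshop Track ends → Workshop Track and Invited Slot overlap.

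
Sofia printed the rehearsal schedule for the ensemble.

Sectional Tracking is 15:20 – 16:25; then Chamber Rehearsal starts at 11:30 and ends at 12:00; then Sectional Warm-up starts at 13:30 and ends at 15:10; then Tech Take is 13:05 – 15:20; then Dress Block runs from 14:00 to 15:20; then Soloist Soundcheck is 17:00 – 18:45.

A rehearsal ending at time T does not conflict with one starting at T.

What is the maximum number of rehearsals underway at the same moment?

Walk through starts and ends in time order (an end at T is processed before a start at T):
11:30 start Chamber Rehearsal → 1
12:00 end Chamber Rehearsal → 0
13:05 start Tech Take → 1
13:30 start Sectional Warm-up → 2
14:00 start Dress Block → 3
15:10 end Sectional Warm-up → 2
15:20 end Dress Block → 1
15:20 end Tech Take → 0
15:20 start Sectional Tracking → 1
16:25 end Sectional Tracking → 0
17:00 start Soloist Soundcheck → 1
18:45 end Soloist Soundcheck → 0
Peak is 3, at 14:00 (Dress Block, Sectional Warm-up, Tech Take).

3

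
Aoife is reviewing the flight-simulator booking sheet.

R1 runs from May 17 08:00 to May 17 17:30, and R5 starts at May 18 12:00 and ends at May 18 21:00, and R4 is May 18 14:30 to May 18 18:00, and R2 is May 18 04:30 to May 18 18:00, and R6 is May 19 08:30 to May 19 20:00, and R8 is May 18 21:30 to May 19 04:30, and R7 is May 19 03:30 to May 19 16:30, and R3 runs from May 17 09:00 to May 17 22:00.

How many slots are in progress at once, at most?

Walk through starts and ends in time order (an end at T is processed before a start at T):
May 17 08:00 start R1 → 1
May 17 09:00 start R3 → 2
May 17 17:30 end R1 → 1
May 17 22:00 end R3 → 0
May 18 04:30 start R2 → 1
May 18 12:00 start R5 → 2
May 18 14:30 start R4 → 3
May 18 18:00 end R2 → 2
May 18 18:00 end R4 → 1
May 18 21:00 end R5 → 0
May 18 21:30 start R8 → 1
May 19 03:30 start R7 → 2
May 19 04:30 end R8 → 1
May 19 08:30 start R6 → 2
May 19 16:30 end R7 → 1
May 19 20:00 end R6 → 0
Peak is 3, at May 18 14:30 (R2, R4, R5).

3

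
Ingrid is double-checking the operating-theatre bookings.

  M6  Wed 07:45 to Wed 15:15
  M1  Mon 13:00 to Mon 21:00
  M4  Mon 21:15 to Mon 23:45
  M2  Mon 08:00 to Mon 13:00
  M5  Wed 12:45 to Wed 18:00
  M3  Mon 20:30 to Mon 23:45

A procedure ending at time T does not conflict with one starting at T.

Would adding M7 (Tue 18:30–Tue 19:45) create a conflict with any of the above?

M2: ends Mon 13:00 at or before M7 starts Tue 18:30 → clear.
M1: ends Mon 21:00 at or before M7 starts Tue 18:30 → clear.
M3: ends Mon 23:45 at or before M7 starts Tue 18:30 → clear.
M4: ends Mon 23:45 at or before M7 starts Tue 18:30 → clear.
M6: starts Wed 07:45 at or after M7 ends Tue 19:45 → clear.
M5: starts Wed 12:45 at or after M7 ends Tue 19:45 → clear.

No — it doesn't clash with anything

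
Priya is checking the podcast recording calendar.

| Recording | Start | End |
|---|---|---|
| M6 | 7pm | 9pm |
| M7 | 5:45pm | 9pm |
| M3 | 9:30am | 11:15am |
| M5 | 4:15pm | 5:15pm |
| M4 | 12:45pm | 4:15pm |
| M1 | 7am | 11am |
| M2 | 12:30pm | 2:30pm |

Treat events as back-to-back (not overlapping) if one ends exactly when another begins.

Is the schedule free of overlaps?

No

Sorted by start: M1, M3, M2, M4, M5, M7, M6.
M3 starts before M1 ends → M1 and M3 overlap.
That's a conflict, so the schedule is not conflict-free.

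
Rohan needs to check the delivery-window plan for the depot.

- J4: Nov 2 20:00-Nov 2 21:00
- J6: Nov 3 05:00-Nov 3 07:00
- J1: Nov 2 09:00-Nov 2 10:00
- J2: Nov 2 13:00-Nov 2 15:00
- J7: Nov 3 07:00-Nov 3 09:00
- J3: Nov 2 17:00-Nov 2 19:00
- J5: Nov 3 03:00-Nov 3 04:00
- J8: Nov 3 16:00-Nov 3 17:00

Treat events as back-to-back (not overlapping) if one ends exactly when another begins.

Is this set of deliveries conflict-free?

Yes

Two intervals overlap when each starts before the other ends.
Sorted by start: J1, J2, J3, J4, J5, J6, J7, J8.
J2 starts after J1 ends, so J1 has no further overlaps.
J3 starts after J2 ends, so J2 has no further overlaps.
J4 starts after J3 ends, so J3 has no further overlaps.
J5 starts after J4 ends, so J4 has no further overlaps.
J6 starts after J5 ends, so J5 has no further overlaps.
J7 starts exactly when J6 ends (back-to-back, no overlap), so J6 has no further overlaps.
J8 starts after J7 ends.
Every pair is clear; the schedule has no overlaps.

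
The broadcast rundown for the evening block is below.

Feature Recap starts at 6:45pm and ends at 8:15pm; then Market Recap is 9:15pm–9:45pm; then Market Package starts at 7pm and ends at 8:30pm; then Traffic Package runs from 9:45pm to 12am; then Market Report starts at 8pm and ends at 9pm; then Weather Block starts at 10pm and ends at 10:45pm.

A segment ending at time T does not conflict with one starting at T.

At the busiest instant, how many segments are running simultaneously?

3

Walk through starts and ends in time order (an end at T is processed before a start at T):
6:45pm start Feature Recap → 1
7pm start Market Package → 2
8pm start Market Report → 3
8:15pm end Feature Recap → 2
8:30pm end Market Package → 1
9pm end Market Report → 0
9:15pm start Market Recap → 1
9:45pm end Market Recap → 0
9:45pm start Traffic Package → 1
10pm start Weather Block → 2
10:45pm end Weather Block → 1
12am end Traffic Package → 0
Peak is 3, at 8pm (Feature Recap, Market Package, Market Report).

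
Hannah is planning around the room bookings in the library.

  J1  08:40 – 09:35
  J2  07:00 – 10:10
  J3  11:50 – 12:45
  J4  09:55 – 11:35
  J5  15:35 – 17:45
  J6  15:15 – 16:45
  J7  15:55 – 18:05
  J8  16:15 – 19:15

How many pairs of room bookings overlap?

8

Sorted by start: J2, J1, J4, J3, J6, J5, J7, J8.
J1 starts before J2 ends → J2 and J1 overlap.
J4 starts before J2 ends → J2 and J4 overlap.
J3 starts after J2 ends, so J2 has no further overlaps.
J4 starts after J1 ends, so J1 has no further overlaps.
J3 starts after J4 ends, so J4 has no further overlaps.
J6 starts after J3 ends, so J3 has no further overlaps.
J5 starts before J6 ends → J6 and J5 overlap.
J7 starts before J6 ends → J6 and J7 overlap.
J8 starts before J6 ends → J6 and J8 overlap.
J7 starts before J5 ends → J5 and J7 overlap.
J8 starts before J5 ends → J5 and J8 overlap.
J8 starts before J7 ends → J7 and J8 overlap.
Overlapping pairs: J1 & J2, J2 & J4, J5 & J6, J5 & J7, J5 & J8, J6 & J7, J6 & J8, J7 & J8 — 8 in total.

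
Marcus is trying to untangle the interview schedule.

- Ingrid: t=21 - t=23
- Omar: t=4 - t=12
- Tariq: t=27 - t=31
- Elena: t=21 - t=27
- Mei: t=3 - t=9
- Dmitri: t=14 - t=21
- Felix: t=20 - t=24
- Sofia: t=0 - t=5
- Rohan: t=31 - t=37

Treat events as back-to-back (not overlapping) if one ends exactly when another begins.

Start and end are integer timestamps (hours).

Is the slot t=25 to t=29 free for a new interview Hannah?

No — it overlaps Elena, Tariq

Sofia: ends t=5 at or before Hannah starts t=25 → clear.
Mei: ends t=9 at or before Hannah starts t=25 → clear.
Omar: ends t=12 at or before Hannah starts t=25 → clear.
Dmitri: ends t=21 at or before Hannah starts t=25 → clear.
Felix: ends t=24 at or before Hannah starts t=25 → clear.
Elena: starts t=21 before Hannah ends t=29, and ends t=27 after Hannah starts t=25 → overlap.
Ingrid: ends t=23 at or before Hannah starts t=25 → clear.
Tariq: starts t=27 before Hannah ends t=29, and ends t=31 after Hannah starts t=25 → overlap.
Rohan: starts t=31 at or after Hannah ends t=29 → clear.
Hannah overlaps Elena, Tariq.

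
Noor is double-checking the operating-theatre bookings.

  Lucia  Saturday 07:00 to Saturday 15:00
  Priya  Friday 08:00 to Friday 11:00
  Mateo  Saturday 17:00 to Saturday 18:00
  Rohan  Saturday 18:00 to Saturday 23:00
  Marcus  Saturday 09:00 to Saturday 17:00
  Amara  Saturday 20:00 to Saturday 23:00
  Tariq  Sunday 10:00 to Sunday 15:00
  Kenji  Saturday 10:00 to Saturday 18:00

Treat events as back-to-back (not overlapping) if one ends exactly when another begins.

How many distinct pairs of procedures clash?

Sorted by start: Priya, Lucia, Marcus, Kenji, Mateo, Rohan, Amara, Tariq.
Lucia starts after Priya ends — done with Priya.
Marcus starts before Lucia ends → Lucia and Marcus overlap.
Kenji starts before Lucia ends → Lucia and Kenji overlap.
Mateo starts after Lucia ends — done with Lucia.
Kenji starts before Marcus ends → Marcus and Kenji overlap.
Mateo starts exactly when Marcus ends (back-to-back, no overlap) — done with Marcus.
Mateo starts before Kenji ends → Kenji and Mateo overlap.
Rohan starts exactly when Kenji ends (back-to-back, no overlap) — done with Kenji.
Rohan starts exactly when Mateo ends (back-to-back, no overlap) — done with Mateo.
Amara starts before Rohan ends → Rohan and Amara overlap.
Tariq starts after Rohan ends.
Tariq starts after Amara ends.
Overlapping pairs: Amara & Rohan, Kenji & Lucia, Kenji & Marcus, Kenji & Mateo, Lucia & Marcus — 5 in total.

5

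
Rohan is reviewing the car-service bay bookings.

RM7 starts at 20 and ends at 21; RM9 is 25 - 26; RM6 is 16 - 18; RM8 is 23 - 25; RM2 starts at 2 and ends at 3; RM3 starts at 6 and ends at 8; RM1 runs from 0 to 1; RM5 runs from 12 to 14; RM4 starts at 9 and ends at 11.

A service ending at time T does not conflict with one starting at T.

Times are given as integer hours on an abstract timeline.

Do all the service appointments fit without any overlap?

Sorted by start: RM1, RM2, RM3, RM4, RM5, RM6, RM7, RM8, RM9.
RM2 starts after RM1 ends; RM1 is clear from here.
RM3 starts after RM2 ends; RM2 is clear from here.
RM4 starts after RM3 ends; RM3 is clear from here.
RM5 starts after RM4 ends; RM4 is clear from here.
RM6 starts after RM5 ends; RM5 is clear from here.
RM7 starts after RM6 ends; RM6 is clear from here.
RM8 starts after RM7 ends; RM7 is clear from here.
RM9 starts exactly when RM8 ends (back-to-back, no overlap).
Every pair is clear; the schedule has no overlaps.

Yes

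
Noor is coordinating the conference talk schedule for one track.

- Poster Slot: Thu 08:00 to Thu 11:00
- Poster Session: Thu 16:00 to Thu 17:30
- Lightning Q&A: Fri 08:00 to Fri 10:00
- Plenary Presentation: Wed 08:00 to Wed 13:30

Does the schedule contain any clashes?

No

Sorted by start: Plenary Presentation, Poster Slot, Poster Session, Lightning Q&A.
Poster Slot starts after Plenary Presentation ends, so nothing later overlaps Plenary Presentation either.
Poster Session starts after Poster Slot ends, so nothing later overlaps Poster Slot either.
Lightning Q&A starts after Poster Session ends.
Every pair is clear; the schedule has no overlaps.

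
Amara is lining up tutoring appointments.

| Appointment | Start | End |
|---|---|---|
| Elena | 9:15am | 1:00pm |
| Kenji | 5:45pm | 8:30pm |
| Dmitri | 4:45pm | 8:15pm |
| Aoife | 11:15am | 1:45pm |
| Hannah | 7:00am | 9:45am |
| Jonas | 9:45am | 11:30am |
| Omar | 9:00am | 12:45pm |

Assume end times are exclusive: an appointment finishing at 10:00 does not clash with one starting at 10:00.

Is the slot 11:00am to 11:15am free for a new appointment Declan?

Hannah: ends 9:45am at or before Declan starts 11:00am → clear.
Omar: starts 9:00am before Declan ends 11:15am, and ends 12:45pm after Declan starts 11:00am → overlap.
Elena: starts 9:15am before Declan ends 11:15am, and ends 1:00pm after Declan starts 11:00am → overlap.
Jonas: starts 9:45am before Declan ends 11:15am, and ends 11:30am after Declan starts 11:00am → overlap.
Aoife: starts 11:15am at or after Declan ends 11:15am → clear.
Dmitri: starts 4:45pm at or after Declan ends 11:15am → clear.
Kenji: starts 5:45pm at or after Declan ends 11:15am → clear.
Declan overlaps Elena, Omar, Jonas.

No — it overlaps Elena, Jonas, Omar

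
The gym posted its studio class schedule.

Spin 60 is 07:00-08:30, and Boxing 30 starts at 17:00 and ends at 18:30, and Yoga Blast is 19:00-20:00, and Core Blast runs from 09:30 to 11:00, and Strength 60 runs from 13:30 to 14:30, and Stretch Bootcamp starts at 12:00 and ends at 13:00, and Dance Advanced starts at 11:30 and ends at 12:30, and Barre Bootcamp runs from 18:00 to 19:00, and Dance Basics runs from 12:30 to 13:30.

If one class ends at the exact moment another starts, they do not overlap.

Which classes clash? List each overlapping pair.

Barre Bootcamp & Boxing 30, Dance Advanced & Stretch Bootcamp, Dance Basics & Stretch Bootcamp

Sorted by start: Spin 60, Core Blast, Dance Advanced, Stretch Bootcamp, Dance Basics, Strength 60, Boxing 30, Barre Bootcamp, Yoga Blast.
Core Blast starts after Spin 60 ends, so nothing later overlaps Spin 60 either.
Dance Advanced starts after Core Blast ends, so nothing later overlaps Core Blast either.
Stretch Bootcamp starts before Dance Advanced ends → Dance Advanced and Stretch Bootcamp overlap.
Dance Basics starts exactly when Dance Advanced ends (back-to-back, no overlap), so nothing later overlaps Dance Advanced either.
Dance Basics starts before Stretch Bootcamp ends → Stretch Bootcamp and Dance Basics overlap.
Strength 60 starts after Stretch Bootcamp ends, so nothing later overlaps Stretch Bootcamp either.
Strength 60 starts exactly when Dance Basics ends (back-to-back, no overlap), so nothing later overlaps Dance Basics either.
Boxing 30 starts after Strength 60 ends, so nothing later overlaps Strength 60 either.
Barre Bootcamp starts before Boxing 30 ends → Boxing 30 and Barre Bootcamp overlap.
Yoga Blast starts after Boxing 30 ends.
Yoga Blast starts exactly when Barre Bootcamp ends (back-to-back, no overlap).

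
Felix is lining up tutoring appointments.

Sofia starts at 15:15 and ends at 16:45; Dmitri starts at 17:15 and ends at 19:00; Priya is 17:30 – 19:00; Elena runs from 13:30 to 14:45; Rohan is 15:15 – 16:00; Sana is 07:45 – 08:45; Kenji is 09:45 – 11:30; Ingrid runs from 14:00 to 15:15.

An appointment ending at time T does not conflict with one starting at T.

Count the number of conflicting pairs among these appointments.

3

Sorted by start: Sana, Kenji, Elena, Ingrid, Rohan, Sofia, Dmitri, Priya.
Kenji starts after Sana ends; Sana is clear from here.
Elena starts after Kenji ends; Kenji is clear from here.
Ingrid starts before Elena ends → Elena and Ingrid overlap.
Rohan starts after Elena ends; Elena is clear from here.
Rohan starts exactly when Ingrid ends (back-to-back, no overlap); Ingrid is clear from here.
Sofia starts before Rohan ends → Rohan and Sofia overlap.
Dmitri starts after Rohan ends; Rohan is clear from here.
Dmitri starts after Sofia ends; Sofia is clear from here.
Priya starts before Dmitri ends → Dmitri and Priya overlap.
Overlapping pairs: Dmitri & Priya, Elena & Ingrid, Rohan & Sofia — 3 in total.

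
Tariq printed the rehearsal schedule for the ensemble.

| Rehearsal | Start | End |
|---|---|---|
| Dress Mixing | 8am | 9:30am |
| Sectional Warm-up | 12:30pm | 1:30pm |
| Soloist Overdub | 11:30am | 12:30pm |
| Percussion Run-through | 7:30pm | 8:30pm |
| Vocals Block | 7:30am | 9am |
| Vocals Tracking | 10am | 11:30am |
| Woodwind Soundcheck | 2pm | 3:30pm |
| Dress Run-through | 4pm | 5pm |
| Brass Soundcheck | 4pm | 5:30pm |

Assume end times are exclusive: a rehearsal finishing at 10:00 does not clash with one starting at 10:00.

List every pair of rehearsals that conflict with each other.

Brass Soundcheck & Dress Run-through, Dress Mixing & Vocals Block

Sorted by start: Vocals Block, Dress Mixing, Vocals Tracking, Soloist Overdub, Sectional Warm-up, Woodwind Soundcheck, Brass Soundcheck, Dress Run-through, Percussion Run-through.
Dress Mixing starts before Vocals Block ends → Vocals Block and Dress Mixing overlap.
Vocals Tracking starts after Vocals Block ends; Vocals Block is clear from here.
Vocals Tracking starts after Dress Mixing ends; Dress Mixing is clear from here.
Soloist Overdub starts exactly when Vocals Tracking ends (back-to-back, no overlap); Vocals Tracking is clear from here.
Sectional Warm-up starts exactly when Soloist Overdub ends (back-to-back, no overlap); Soloist Overdub is clear from here.
Woodwind Soundcheck starts after Sectional Warm-up ends; Sectional Warm-up is clear from here.
Brass Soundcheck starts after Woodwind Soundcheck ends; Woodwind Soundcheck is clear from here.
Dress Run-through starts before Brass Soundcheck ends → Brass Soundcheck and Dress Run-through overlap.
Percussion Run-through starts after Brass Soundcheck ends.
Percussion Run-through starts after Dress Run-through ends.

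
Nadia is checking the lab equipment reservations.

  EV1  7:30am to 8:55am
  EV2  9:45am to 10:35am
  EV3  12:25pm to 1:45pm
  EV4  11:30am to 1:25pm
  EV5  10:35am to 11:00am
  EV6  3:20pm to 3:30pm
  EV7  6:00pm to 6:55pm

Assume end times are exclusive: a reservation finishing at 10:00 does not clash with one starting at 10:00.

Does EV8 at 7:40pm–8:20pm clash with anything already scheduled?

EV1: ends 8:55am at or before EV8 starts 7:40pm → clear.
EV2: ends 10:35am at or before EV8 starts 7:40pm → clear.
EV5: ends 11:00am at or before EV8 starts 7:40pm → clear.
EV4: ends 1:25pm at or before EV8 starts 7:40pm → clear.
EV3: ends 1:45pm at or before EV8 starts 7:40pm → clear.
EV6: ends 3:30pm at or before EV8 starts 7:40pm → clear.
EV7: ends 6:55pm at or before EV8 starts 7:40pm → clear.

No — it doesn't clash with anything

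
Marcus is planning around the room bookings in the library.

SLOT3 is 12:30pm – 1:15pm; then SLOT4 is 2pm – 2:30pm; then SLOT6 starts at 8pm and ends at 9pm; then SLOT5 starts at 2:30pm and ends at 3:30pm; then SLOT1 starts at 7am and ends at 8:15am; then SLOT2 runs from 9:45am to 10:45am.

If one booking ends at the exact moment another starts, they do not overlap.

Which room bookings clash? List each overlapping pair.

no conflicts

Check each pair: they overlap iff neither finishes before the other starts.
Sorted by start: SLOT1, SLOT2, SLOT3, SLOT4, SLOT5, SLOT6.
SLOT2 starts after SLOT1 ends, so nothing later overlaps SLOT1 either.
SLOT3 starts after SLOT2 ends, so nothing later overlaps SLOT2 either.
SLOT4 starts after SLOT3 ends, so nothing later overlaps SLOT3 either.
SLOT5 starts exactly when SLOT4 ends (back-to-back, no overlap), so nothing later overlaps SLOT4 either.
SLOT6 starts after SLOT5 ends.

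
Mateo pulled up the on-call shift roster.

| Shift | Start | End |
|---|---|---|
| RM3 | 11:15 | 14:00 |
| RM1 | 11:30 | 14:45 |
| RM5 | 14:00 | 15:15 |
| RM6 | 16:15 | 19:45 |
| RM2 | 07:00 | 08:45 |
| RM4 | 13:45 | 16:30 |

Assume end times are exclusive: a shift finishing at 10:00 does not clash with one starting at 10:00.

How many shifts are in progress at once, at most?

3

Walk through starts and ends in time order (an end at T is processed before a start at T):
07:00 start RM2 → 1
08:45 end RM2 → 0
11:15 start RM3 → 1
11:30 start RM1 → 2
13:45 start RM4 → 3
14:00 end RM3 → 2
14:00 start RM5 → 3
14:45 end RM1 → 2
15:15 end RM5 → 1
16:15 start RM6 → 2
16:30 end RM4 → 1
19:45 end RM6 → 0
Peak is 3, at 13:45 (RM1, RM3, RM4).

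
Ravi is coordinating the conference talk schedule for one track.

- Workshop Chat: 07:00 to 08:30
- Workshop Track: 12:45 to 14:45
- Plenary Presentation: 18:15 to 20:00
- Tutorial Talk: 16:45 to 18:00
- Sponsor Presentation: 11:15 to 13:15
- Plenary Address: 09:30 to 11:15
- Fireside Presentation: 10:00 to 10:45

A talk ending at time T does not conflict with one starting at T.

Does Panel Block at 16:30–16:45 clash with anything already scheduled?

No — it doesn't clash with anything

Workshop Chat: ends 08:30 at or before Panel Block starts 16:30 → clear.
Plenary Address: ends 11:15 at or before Panel Block starts 16:30 → clear.
Fireside Presentation: ends 10:45 at or before Panel Block starts 16:30 → clear.
Sponsor Presentation: ends 13:15 at or before Panel Block starts 16:30 → clear.
Workshop Track: ends 14:45 at or before Panel Block starts 16:30 → clear.
Tutorial Talk: starts 16:45 at or after Panel Block ends 16:45 → clear.
Plenary Presentation: starts 18:15 at or after Panel Block ends 16:45 → clear.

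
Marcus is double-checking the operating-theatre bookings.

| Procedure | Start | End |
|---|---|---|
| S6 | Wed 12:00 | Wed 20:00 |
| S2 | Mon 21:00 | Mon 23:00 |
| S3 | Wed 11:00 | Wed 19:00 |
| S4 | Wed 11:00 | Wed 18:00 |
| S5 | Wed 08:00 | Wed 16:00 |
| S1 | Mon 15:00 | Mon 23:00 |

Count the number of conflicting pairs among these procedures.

7

Check each pair: they overlap iff neither finishes before the other starts.
Sorted by start: S1, S2, S5, S3, S4, S6.
S2 starts before S1 ends → S1 and S2 overlap.
S5 starts after S1 ends — done with S1.
S5 starts after S2 ends — done with S2.
S3 starts before S5 ends → S5 and S3 overlap.
S4 starts before S5 ends → S5 and S4 overlap.
S6 starts before S5 ends → S5 and S6 overlap.
S4 starts before S3 ends → S3 and S4 overlap.
S6 starts before S3 ends → S3 and S6 overlap.
S6 starts before S4 ends → S4 and S6 overlap.
Overlapping pairs: S1 & S2, S3 & S4, S3 & S5, S3 & S6, S4 & S5, S4 & S6, S5 & S6 — 7 in total.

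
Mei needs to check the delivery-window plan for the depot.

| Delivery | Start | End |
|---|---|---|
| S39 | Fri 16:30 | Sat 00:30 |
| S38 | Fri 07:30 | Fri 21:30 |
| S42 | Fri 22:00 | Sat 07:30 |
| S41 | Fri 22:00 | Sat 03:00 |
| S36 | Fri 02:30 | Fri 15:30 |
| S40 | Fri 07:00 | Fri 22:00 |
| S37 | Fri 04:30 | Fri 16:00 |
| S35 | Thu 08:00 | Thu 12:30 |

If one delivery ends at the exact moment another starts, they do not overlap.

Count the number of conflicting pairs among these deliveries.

Sorted by start: S35, S36, S37, S40, S38, S39, S41, S42.
S36 starts after S35 ends; S35 is clear from here.
S37 starts before S36 ends → S36 and S37 overlap.
S40 starts before S36 ends → S36 and S40 overlap.
S38 starts before S36 ends → S36 and S38 overlap.
S39 starts after S36 ends; S36 is clear from here.
S40 starts before S37 ends → S37 and S40 overlap.
S38 starts before S37 ends → S37 and S38 overlap.
S39 starts after S37 ends; S37 is clear from here.
S38 starts before S40 ends → S40 and S38 overlap.
S39 starts before S40 ends → S40 and S39 overlap.
S41 starts exactly when S40 ends (back-to-back, no overlap); S40 is clear from here.
S39 starts before S38 ends → S38 and S39 overlap.
S41 starts after S38 ends; S38 is clear from here.
S41 starts before S39 ends → S39 and S41 overlap.
S42 starts before S39 ends → S39 and S42 overlap.
S42 starts before S41 ends → S41 and S42 overlap.
Overlapping pairs: S36 & S37, S36 & S38, S36 & S40, S37 & S38, S37 & S40, S38 & S39, S38 & S40, S39 & S40, S39 & S41, S39 & S42, S41 & S42 — 11 in total.

11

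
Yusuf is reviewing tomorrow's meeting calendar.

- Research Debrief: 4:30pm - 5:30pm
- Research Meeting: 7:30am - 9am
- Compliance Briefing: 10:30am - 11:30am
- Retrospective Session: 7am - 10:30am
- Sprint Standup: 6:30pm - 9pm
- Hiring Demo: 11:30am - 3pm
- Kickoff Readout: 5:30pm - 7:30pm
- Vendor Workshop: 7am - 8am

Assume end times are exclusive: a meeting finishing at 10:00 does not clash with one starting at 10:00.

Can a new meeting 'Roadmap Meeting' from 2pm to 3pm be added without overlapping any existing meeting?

No — it overlaps Hiring Demo

Vendor Workshop: ends 8am at or before Roadmap Meeting starts 2pm → clear.
Retrospective Session: ends 10:30am at or before Roadmap Meeting starts 2pm → clear.
Research Meeting: ends 9am at or before Roadmap Meeting starts 2pm → clear.
Compliance Briefing: ends 11:30am at or before Roadmap Meeting starts 2pm → clear.
Hiring Demo: starts 11:30am before Roadmap Meeting ends 3pm, and ends 3pm after Roadmap Meeting starts 2pm → overlap.
Research Debrief: starts 4:30pm at or after Roadmap Meeting ends 3pm → clear.
Kickoff Readout: starts 5:30pm at or after Roadmap Meeting ends 3pm → clear.
Sprint Standup: starts 6:30pm at or after Roadmap Meeting ends 3pm → clear.
Roadmap Meeting overlaps Hiring Demo.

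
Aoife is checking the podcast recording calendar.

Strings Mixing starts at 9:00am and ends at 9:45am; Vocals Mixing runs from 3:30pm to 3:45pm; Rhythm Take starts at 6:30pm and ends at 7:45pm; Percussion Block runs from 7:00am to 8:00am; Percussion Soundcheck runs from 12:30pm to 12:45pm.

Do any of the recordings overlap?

No

Sorted by start: Percussion Block, Strings Mixing, Percussion Soundcheck, Vocals Mixing, Rhythm Take.
Strings Mixing starts after Percussion Block ends, so nothing later overlaps Percussion Block either.
Percussion Soundcheck starts after Strings Mixing ends, so nothing later overlaps Strings Mixing either.
Vocals Mixing starts after Percussion Soundcheck ends, so nothing later overlaps Percussion Soundcheck either.
Rhythm Take starts after Vocals Mixing ends.
Every pair is clear; the schedule has no overlaps.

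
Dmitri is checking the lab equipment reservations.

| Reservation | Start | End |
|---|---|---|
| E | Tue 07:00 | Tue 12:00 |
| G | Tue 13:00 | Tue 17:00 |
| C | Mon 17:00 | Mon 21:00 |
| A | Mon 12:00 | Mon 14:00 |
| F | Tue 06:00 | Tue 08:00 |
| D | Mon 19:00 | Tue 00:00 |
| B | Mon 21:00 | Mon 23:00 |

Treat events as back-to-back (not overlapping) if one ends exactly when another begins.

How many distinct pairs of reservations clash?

Two intervals overlap when each starts before the other ends.
Sorted by start: A, C, D, B, F, E, G.
C starts after A ends, so nothing later overlaps A either.
D starts before C ends → C and D overlap.
B starts exactly when C ends (back-to-back, no overlap), so nothing later overlaps C either.
B starts before D ends → D and B overlap.
F starts after D ends, so nothing later overlaps D either.
F starts after B ends, so nothing later overlaps B either.
E starts before F ends → F and E overlap.
G starts after F ends.
G starts after E ends.
Overlapping pairs: B & D, C & D, E & F — 3 in total.

3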